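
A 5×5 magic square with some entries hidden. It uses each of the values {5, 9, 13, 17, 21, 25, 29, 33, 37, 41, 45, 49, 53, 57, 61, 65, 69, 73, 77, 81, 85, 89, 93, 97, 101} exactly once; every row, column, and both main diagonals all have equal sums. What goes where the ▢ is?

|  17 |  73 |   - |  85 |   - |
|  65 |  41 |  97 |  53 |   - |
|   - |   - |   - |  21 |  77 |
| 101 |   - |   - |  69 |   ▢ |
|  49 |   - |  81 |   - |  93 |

The 25 entries sum to 1325, so each line sums to 1325/5 = 265.
Row 2 needs 265; the known cells sum to 256, so (2,5) = 9.
Column 1 needs 265; the known cells sum to 232, so (3,1) = 33.
The remaining cell in column 4 is (5,4) = 265 − 228 = 37.
Main diagonal needs 265; the known cells sum to 220, so (3,3) = 45.
Row 3 must total 265; the given cells sum to 176, so (3,2) = 89.
Row 5: 49 + 81 + 37 + 93 + ? = 265, so (5,2) = 5.
Column 2: 73 + 41 + 89 + 5 + ? = 265, so (4,2) = 57.
Anti-diagonal must total 265; the given cells sum to 204, so (1,5) = 61.
Row 1: 17 + 73 + 85 + 61 + ? = 265, so (1,3) = 29.
The remaining cell in column 3 is (4,3) = 265 − 252 = 13.
Column 5: 61 + 9 + 77 + 93 + ? = 265, so (4,5) = 25.

25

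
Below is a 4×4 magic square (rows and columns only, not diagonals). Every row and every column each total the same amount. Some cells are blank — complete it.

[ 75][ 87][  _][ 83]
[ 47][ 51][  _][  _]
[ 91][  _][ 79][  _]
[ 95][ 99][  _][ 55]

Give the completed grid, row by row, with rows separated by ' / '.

Column 1 is already complete: 75 + 47 + 91 + 95 = 308, so that is the magic constant.
Row 1 must total 308; the given cells sum to 245, so (1,3) = 63.
Row 4 must total 308; the given cells sum to 249, so (4,3) = 59.
Column 2 must total 308; the given cells sum to 237, so (3,2) = 71.
Column 3 needs 308; the known cells sum to 201, so (2,3) = 107.
The remaining cell in row 2 is (2,4) = 308 − 205 = 103.
From row 3, 308 − (91 + 71 + 79) gives (3,4) = 67.

75 87 63 83 / 47 51 107 103 / 91 71 79 67 / 95 99 59 55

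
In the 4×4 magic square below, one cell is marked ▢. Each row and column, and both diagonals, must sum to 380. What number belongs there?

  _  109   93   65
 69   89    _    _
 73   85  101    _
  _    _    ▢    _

81

Row 1 needs 380; the known cells sum to 267, so (1,1) = 113.
From row 3, 380 − (73 + 85 + 101) gives (3,4) = 121.
From column 1, 380 − (113 + 69 + 73) gives (4,1) = 125.
The remaining cell in column 2 is (4,2) = 380 − 283 = 97.
The remaining cell in main diagonal is (4,4) = 380 − 303 = 77.
Anti-diagonal: 65 + 85 + 125 + ? = 380, so (2,3) = 105.
Using row 2: 69 + 89 + 105 + ? → (2,4) = 380 − 263 = 117.
Row 4 needs 380; the known cells sum to 299, so (4,3) = 81.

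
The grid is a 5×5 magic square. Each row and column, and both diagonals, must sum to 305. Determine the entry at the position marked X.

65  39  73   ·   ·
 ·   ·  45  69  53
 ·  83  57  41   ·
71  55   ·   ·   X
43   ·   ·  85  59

Anti-diagonal: 69 + 57 + 55 + 43 + ? = 305, so (1,5) = 81.
From row 1, 305 − (65 + 39 + 73 + 81) gives (1,4) = 47.
The remaining cell in column 4 is (4,4) = 305 − 242 = 63.
Main diagonal: 65 + 57 + 63 + 59 + ? = 305, so (2,2) = 61.
Row 2 must total 305; the given cells sum to 228, so (2,1) = 77.
From column 1, 305 − (65 + 77 + 71 + 43) gives (3,1) = 49.
The remaining cell in column 2 is (5,2) = 305 − 238 = 67.
Using row 3: 49 + 83 + 57 + 41 + ? → (3,5) = 305 − 230 = 75.
Row 5 needs 305; the known cells sum to 254, so (5,3) = 51.
Using column 3: 73 + 45 + 57 + 51 + ? → (4,3) = 305 − 226 = 79.
The remaining cell in column 5 is (4,5) = 305 − 268 = 37.

37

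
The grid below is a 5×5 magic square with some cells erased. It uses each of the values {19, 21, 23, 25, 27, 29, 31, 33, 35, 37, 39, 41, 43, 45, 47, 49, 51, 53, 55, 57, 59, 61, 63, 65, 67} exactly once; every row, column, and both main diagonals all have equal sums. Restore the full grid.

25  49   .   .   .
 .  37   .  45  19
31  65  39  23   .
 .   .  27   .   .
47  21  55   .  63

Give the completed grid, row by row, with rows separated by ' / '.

25 49 33 67 41 / 53 37 61 45 19 / 31 65 39 23 57 / 59 43 27 51 35 / 47 21 55 29 63

The 25 entries sum to 1075, so each line sums to 1075/5 = 215.
Using row 3: 31 + 65 + 39 + 23 + ? → (3,5) = 215 − 158 = 57.
The remaining cell in row 5 is (5,4) = 215 − 186 = 29.
From column 2, 215 − (49 + 37 + 65 + 21) gives (4,2) = 43.
From main diagonal, 215 − (25 + 37 + 39 + 63) gives (4,4) = 51.
Anti-diagonal: 45 + 39 + 43 + 47 + ? = 215, so (1,5) = 41.
The remaining cell in column 4 is (1,4) = 215 − 148 = 67.
From column 5, 215 − (41 + 19 + 57 + 63) gives (4,5) = 35.
Row 1 needs 215; the known cells sum to 182, so (1,3) = 33.
From row 4, 215 − (43 + 27 + 51 + 35) gives (4,1) = 59.
Column 1 must total 215; the given cells sum to 162, so (2,1) = 53.
Using column 3: 33 + 39 + 27 + 55 + ? → (2,3) = 215 − 154 = 61.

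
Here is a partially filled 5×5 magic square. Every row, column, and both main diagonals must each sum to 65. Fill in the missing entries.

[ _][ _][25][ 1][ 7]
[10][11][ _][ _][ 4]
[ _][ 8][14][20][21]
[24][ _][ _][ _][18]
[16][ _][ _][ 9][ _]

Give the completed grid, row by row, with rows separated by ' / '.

Row 3 needs 65; the known cells sum to 63, so (3,1) = 2.
Column 1: 10 + 2 + 24 + 16 + ? = 65, so (1,1) = 13.
Using column 5: 7 + 4 + 21 + 18 + ? → (5,5) = 65 − 50 = 15.
Main diagonal needs 65; the known cells sum to 53, so (4,4) = 12.
Row 1 needs 65; the known cells sum to 46, so (1,2) = 19.
Column 4 must total 65; the given cells sum to 42, so (2,4) = 23.
The remaining cell in anti-diagonal is (4,2) = 65 − 60 = 5.
The remaining cell in row 2 is (2,3) = 65 − 48 = 17.
From row 4, 65 − (24 + 5 + 12 + 18) gives (4,3) = 6.
Column 2: 19 + 11 + 8 + 5 + ? = 65, so (5,2) = 22.
Using column 3: 25 + 17 + 14 + 6 + ? → (5,3) = 65 − 62 = 3.

13 19 25 1 7 / 10 11 17 23 4 / 2 8 14 20 21 / 24 5 6 12 18 / 16 22 3 9 15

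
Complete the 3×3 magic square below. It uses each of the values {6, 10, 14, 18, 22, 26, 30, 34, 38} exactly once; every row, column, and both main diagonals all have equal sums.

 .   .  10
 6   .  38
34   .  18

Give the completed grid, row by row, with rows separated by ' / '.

The 9 entries sum to 198, so each line sums to 198/3 = 66.
Row 2: 6 + 38 + ? = 66, so (2,2) = 22.
Row 3 needs 66; the known cells sum to 52, so (3,2) = 14.
Column 1 must total 66; the given cells sum to 40, so (1,1) = 26.
The remaining cell in column 2 is (1,2) = 66 − 36 = 30.

26 30 10 / 6 22 38 / 34 14 18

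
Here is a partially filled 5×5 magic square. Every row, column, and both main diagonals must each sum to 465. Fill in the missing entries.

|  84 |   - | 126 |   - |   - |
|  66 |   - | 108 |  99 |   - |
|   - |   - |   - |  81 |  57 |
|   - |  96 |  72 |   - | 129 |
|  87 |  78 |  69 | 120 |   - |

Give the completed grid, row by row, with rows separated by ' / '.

84 60 126 102 93 / 66 117 108 99 75 / 123 114 90 81 57 / 105 96 72 63 129 / 87 78 69 120 111

Row 5 must total 465; the given cells sum to 354, so (5,5) = 111.
From column 3, 465 − (126 + 108 + 72 + 69) gives (3,3) = 90.
Anti-diagonal needs 465; the known cells sum to 372, so (1,5) = 93.
Column 5 needs 465; the known cells sum to 390, so (2,5) = 75.
Row 2 must total 465; the given cells sum to 348, so (2,2) = 117.
Main diagonal must total 465; the given cells sum to 402, so (4,4) = 63.
From row 4, 465 − (96 + 72 + 63 + 129) gives (4,1) = 105.
The remaining cell in column 1 is (3,1) = 465 − 342 = 123.
Column 4 must total 465; the given cells sum to 363, so (1,4) = 102.
The remaining cell in row 1 is (1,2) = 465 − 405 = 60.
The remaining cell in row 3 is (3,2) = 465 − 351 = 114.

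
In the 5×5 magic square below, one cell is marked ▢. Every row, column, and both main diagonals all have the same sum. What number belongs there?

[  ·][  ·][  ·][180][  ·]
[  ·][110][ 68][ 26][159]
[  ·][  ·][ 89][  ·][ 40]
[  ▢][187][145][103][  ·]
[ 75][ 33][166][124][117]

19

Row 5 is complete and sums to 515; that is the magic constant.
Row 2 must total 515; the given cells sum to 363, so (2,1) = 152.
Using column 3: 68 + 89 + 145 + 166 + ? → (1,3) = 515 − 468 = 47.
Column 4 needs 515; the known cells sum to 433, so (3,4) = 82.
Main diagonal must total 515; the given cells sum to 419, so (1,1) = 96.
Anti-diagonal must total 515; the given cells sum to 377, so (1,5) = 138.
Using row 1: 96 + 47 + 180 + 138 + ? → (1,2) = 515 − 461 = 54.
The remaining cell in column 2 is (3,2) = 515 − 384 = 131.
From column 5, 515 − (138 + 159 + 40 + 117) gives (4,5) = 61.
Row 3: 131 + 89 + 82 + 40 + ? = 515, so (3,1) = 173.
Using row 4: 187 + 145 + 103 + 61 + ? → (4,1) = 515 − 496 = 19.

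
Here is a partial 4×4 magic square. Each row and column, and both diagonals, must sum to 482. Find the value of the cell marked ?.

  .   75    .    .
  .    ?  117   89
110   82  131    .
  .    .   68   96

152

Row 3 needs 482; the known cells sum to 323, so (3,4) = 159.
Column 3 must total 482; the given cells sum to 316, so (1,3) = 166.
Using column 4: 89 + 159 + 96 + ? → (1,4) = 482 − 344 = 138.
The remaining cell in anti-diagonal is (4,1) = 482 − 337 = 145.
From row 1, 482 − (75 + 166 + 138) gives (1,1) = 103.
Row 4: 145 + 68 + 96 + ? = 482, so (4,2) = 173.
Using column 1: 103 + 110 + 145 + ? → (2,1) = 482 − 358 = 124.
From column 2, 482 − (75 + 82 + 173) gives (2,2) = 152.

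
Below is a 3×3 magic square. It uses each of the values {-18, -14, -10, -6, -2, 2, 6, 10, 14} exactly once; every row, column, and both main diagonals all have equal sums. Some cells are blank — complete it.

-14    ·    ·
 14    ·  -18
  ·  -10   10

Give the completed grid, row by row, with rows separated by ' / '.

The 9 entries sum to -18, so each line sums to -18/3 = -6.
The remaining cell in row 2 is (2,2) = -6 − (-4) = -2.
The remaining cell in row 3 is (3,1) = -6 − 0 = -6.
Column 2 needs -6; the known cells sum to -12, so (1,2) = 6.
The remaining cell in column 3 is (1,3) = -6 − (-8) = 2.

-14 6 2 / 14 -2 -18 / -6 -10 10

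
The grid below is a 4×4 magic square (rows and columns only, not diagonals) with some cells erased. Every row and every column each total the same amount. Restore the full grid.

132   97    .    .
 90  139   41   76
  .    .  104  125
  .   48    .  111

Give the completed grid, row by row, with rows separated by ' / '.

Row 2 is already complete: 90 + 139 + 41 + 76 = 346, so that is the magic constant.
From column 2, 346 − (97 + 139 + 48) gives (3,2) = 62.
Column 4 needs 346; the known cells sum to 312, so (1,4) = 34.
Using row 1: 132 + 97 + 34 + ? → (1,3) = 346 − 263 = 83.
Row 3: 62 + 104 + 125 + ? = 346, so (3,1) = 55.
The remaining cell in column 1 is (4,1) = 346 − 277 = 69.
Column 3 must total 346; the given cells sum to 228, so (4,3) = 118.

132 97 83 34 / 90 139 41 76 / 55 62 104 125 / 69 48 118 111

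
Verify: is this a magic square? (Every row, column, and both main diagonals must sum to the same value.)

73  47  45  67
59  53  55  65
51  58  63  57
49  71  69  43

No — main diagonal sums to 232 but row 3 sums to 229.

Row 1: 73 + 47 + 45 + 67 = 232.
Row 2: 59 + 53 + 55 + 65 = 232.
Row 3: 51 + 58 + 63 + 57 = 229.
Row 4: 49 + 71 + 69 + 43 = 232.
Column 1: 73 + 59 + 51 + 49 = 232.
Column 2: 47 + 53 + 58 + 71 = 229.
Column 3: 45 + 55 + 63 + 69 = 232.
Column 4: 67 + 65 + 57 + 43 = 232.
Main diagonal: 73 + 53 + 63 + 43 = 232.
Anti-diagonal: 67 + 55 + 58 + 49 = 229.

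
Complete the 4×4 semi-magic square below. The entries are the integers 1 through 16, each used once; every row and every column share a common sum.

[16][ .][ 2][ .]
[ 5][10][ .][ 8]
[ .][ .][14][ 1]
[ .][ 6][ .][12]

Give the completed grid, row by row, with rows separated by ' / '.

The entries are 1 through 16, which sum to 136, so each line sums to 136/4 = 34.
From row 2, 34 − (5 + 10 + 8) gives (2,3) = 11.
Column 3 needs 34; the known cells sum to 27, so (4,3) = 7.
From column 4, 34 − (8 + 1 + 12) gives (1,4) = 13.
From row 1, 34 − (16 + 2 + 13) gives (1,2) = 3.
The remaining cell in row 4 is (4,1) = 34 − 25 = 9.
Column 1 must total 34; the given cells sum to 30, so (3,1) = 4.
The remaining cell in column 2 is (3,2) = 34 − 19 = 15.

16 3 2 13 / 5 10 11 8 / 4 15 14 1 / 9 6 7 12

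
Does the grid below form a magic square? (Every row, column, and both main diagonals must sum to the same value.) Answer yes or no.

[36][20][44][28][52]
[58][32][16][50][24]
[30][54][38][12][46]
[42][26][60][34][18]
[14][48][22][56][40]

Yes

Row 1: 36 + 20 + 44 + 28 + 52 = 180.
Row 2: 58 + 32 + 16 + 50 + 24 = 180.
Row 3: 30 + 54 + 38 + 12 + 46 = 180.
Row 4: 42 + 26 + 60 + 34 + 18 = 180.
Row 5: 14 + 48 + 22 + 56 + 40 = 180.
Column 1: 36 + 58 + 30 + 42 + 14 = 180.
Column 2: 20 + 32 + 54 + 26 + 48 = 180.
Column 3: 44 + 16 + 38 + 60 + 22 = 180.
Column 4: 28 + 50 + 12 + 34 + 56 = 180.
Column 5: 52 + 24 + 46 + 18 + 40 = 180.
Main diagonal: 36 + 32 + 38 + 34 + 40 = 180.
Anti-diagonal: 52 + 50 + 38 + 26 + 14 = 180.
All lines sum to 180.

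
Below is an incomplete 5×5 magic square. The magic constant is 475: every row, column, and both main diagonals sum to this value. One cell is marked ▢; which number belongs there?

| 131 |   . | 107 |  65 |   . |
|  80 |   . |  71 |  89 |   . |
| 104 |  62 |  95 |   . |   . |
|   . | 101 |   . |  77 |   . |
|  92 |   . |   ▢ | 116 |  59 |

83

From column 1, 475 − (131 + 80 + 104 + 92) gives (4,1) = 68.
The remaining cell in column 4 is (3,4) = 475 − 347 = 128.
The remaining cell in main diagonal is (2,2) = 475 − 362 = 113.
The remaining cell in anti-diagonal is (1,5) = 475 − 377 = 98.
Using row 1: 131 + 107 + 65 + 98 + ? → (1,2) = 475 − 401 = 74.
From row 2, 475 − (80 + 113 + 71 + 89) gives (2,5) = 122.
Using row 3: 104 + 62 + 95 + 128 + ? → (3,5) = 475 − 389 = 86.
From column 2, 475 − (74 + 113 + 62 + 101) gives (5,2) = 125.
Using column 5: 98 + 122 + 86 + 59 + ? → (4,5) = 475 − 365 = 110.
From row 4, 475 − (68 + 101 + 77 + 110) gives (4,3) = 119.
Row 5 must total 475; the given cells sum to 392, so (5,3) = 83.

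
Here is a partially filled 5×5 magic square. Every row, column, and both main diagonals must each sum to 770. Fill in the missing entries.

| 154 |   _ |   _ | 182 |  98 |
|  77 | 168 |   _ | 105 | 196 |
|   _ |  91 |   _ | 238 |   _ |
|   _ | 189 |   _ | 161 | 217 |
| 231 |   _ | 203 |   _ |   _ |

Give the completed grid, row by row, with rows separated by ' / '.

154 210 126 182 98 / 77 168 224 105 196 / 175 91 147 238 119 / 133 189 70 161 217 / 231 112 203 84 140

From row 2, 770 − (77 + 168 + 105 + 196) gives (2,3) = 224.
The remaining cell in column 4 is (5,4) = 770 − 686 = 84.
Anti-diagonal must total 770; the given cells sum to 623, so (3,3) = 147.
Main diagonal must total 770; the given cells sum to 630, so (5,5) = 140.
Using row 5: 231 + 203 + 84 + 140 + ? → (5,2) = 770 − 658 = 112.
Column 2: 168 + 91 + 189 + 112 + ? = 770, so (1,2) = 210.
From column 5, 770 − (98 + 196 + 217 + 140) gives (3,5) = 119.
The remaining cell in row 1 is (1,3) = 770 − 644 = 126.
Row 3: 91 + 147 + 238 + 119 + ? = 770, so (3,1) = 175.
From column 1, 770 − (154 + 77 + 175 + 231) gives (4,1) = 133.
From column 3, 770 − (126 + 224 + 147 + 203) gives (4,3) = 70.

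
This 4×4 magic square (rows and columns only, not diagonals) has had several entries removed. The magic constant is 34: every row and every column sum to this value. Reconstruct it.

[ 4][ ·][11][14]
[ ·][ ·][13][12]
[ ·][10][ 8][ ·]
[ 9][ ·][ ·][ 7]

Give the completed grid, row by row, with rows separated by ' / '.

4 5 11 14 / 6 3 13 12 / 15 10 8 1 / 9 16 2 7

Row 1 needs 34; the known cells sum to 29, so (1,2) = 5.
Using column 3: 11 + 13 + 8 + ? → (4,3) = 34 − 32 = 2.
From column 4, 34 − (14 + 12 + 7) gives (3,4) = 1.
Row 3 must total 34; the given cells sum to 19, so (3,1) = 15.
Row 4 needs 34; the known cells sum to 18, so (4,2) = 16.
Column 1: 4 + 15 + 9 + ? = 34, so (2,1) = 6.
Column 2 must total 34; the given cells sum to 31, so (2,2) = 3.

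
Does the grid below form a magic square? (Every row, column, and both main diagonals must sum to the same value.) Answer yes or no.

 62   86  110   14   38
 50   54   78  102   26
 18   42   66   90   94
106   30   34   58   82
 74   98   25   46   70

No — main diagonal sums to 310 but row 5 sums to 313.

Row 1: 62 + 86 + 110 + 14 + 38 = 310.
Row 2: 50 + 54 + 78 + 102 + 26 = 310.
Row 3: 18 + 42 + 66 + 90 + 94 = 310.
Row 4: 106 + 30 + 34 + 58 + 82 = 310.
Row 5: 74 + 98 + 25 + 46 + 70 = 313.
Column 1: 62 + 50 + 18 + 106 + 74 = 310.
Column 2: 86 + 54 + 42 + 30 + 98 = 310.
Column 3: 110 + 78 + 66 + 34 + 25 = 313.
Column 4: 14 + 102 + 90 + 58 + 46 = 310.
Column 5: 38 + 26 + 94 + 82 + 70 = 310.
Main diagonal: 62 + 54 + 66 + 58 + 70 = 310.
Anti-diagonal: 38 + 102 + 66 + 30 + 74 = 310.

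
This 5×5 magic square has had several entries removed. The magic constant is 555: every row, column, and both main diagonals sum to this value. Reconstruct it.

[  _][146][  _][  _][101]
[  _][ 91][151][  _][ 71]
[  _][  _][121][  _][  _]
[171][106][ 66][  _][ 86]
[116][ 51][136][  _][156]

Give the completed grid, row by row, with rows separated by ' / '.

Row 4: 171 + 106 + 66 + 86 + ? = 555, so (4,4) = 126.
Using row 5: 116 + 51 + 136 + 156 + ? → (5,4) = 555 − 459 = 96.
Column 2 needs 555; the known cells sum to 394, so (3,2) = 161.
Column 3 must total 555; the given cells sum to 474, so (1,3) = 81.
The remaining cell in column 5 is (3,5) = 555 − 414 = 141.
Main diagonal: 91 + 121 + 126 + 156 + ? = 555, so (1,1) = 61.
Using anti-diagonal: 101 + 121 + 106 + 116 + ? → (2,4) = 555 − 444 = 111.
The remaining cell in row 1 is (1,4) = 555 − 389 = 166.
Row 2 must total 555; the given cells sum to 424, so (2,1) = 131.
Column 1: 61 + 131 + 171 + 116 + ? = 555, so (3,1) = 76.
The remaining cell in column 4 is (3,4) = 555 − 499 = 56.

61 146 81 166 101 / 131 91 151 111 71 / 76 161 121 56 141 / 171 106 66 126 86 / 116 51 136 96 156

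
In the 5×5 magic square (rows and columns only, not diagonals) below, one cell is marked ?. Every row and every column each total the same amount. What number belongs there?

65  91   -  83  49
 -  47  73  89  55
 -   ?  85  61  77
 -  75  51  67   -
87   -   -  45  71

69

Column 4 is complete and sums to 345; that is the magic constant.
From row 1, 345 − (65 + 91 + 83 + 49) gives (1,3) = 57.
Using row 2: 47 + 73 + 89 + 55 + ? → (2,1) = 345 − 264 = 81.
The remaining cell in column 3 is (5,3) = 345 − 266 = 79.
Using column 5: 49 + 55 + 77 + 71 + ? → (4,5) = 345 − 252 = 93.
The remaining cell in row 4 is (4,1) = 345 − 286 = 59.
Using row 5: 87 + 79 + 45 + 71 + ? → (5,2) = 345 − 282 = 63.
Using column 1: 65 + 81 + 59 + 87 + ? → (3,1) = 345 − 292 = 53.
The remaining cell in column 2 is (3,2) = 345 − 276 = 69.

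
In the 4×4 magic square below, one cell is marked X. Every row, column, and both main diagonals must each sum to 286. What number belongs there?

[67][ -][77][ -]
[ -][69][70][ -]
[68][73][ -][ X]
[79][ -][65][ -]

From column 1, 286 − (67 + 68 + 79) gives (2,1) = 72.
Using column 3: 77 + 70 + 65 + ? → (3,3) = 286 − 212 = 74.
Main diagonal needs 286; the known cells sum to 210, so (4,4) = 76.
Anti-diagonal: 70 + 73 + 79 + ? = 286, so (1,4) = 64.
Row 1 must total 286; the given cells sum to 208, so (1,2) = 78.
Row 2 must total 286; the given cells sum to 211, so (2,4) = 75.
Row 3 must total 286; the given cells sum to 215, so (3,4) = 71.

71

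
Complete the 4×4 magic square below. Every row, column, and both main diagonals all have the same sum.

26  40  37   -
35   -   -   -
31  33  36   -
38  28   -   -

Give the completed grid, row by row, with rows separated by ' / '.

26 40 37 27 / 35 29 32 34 / 31 33 36 30 / 38 28 25 39

Column 1 is already complete: 26 + 35 + 31 + 38 = 130, so that is the magic constant.
Row 1: 26 + 40 + 37 + ? = 130, so (1,4) = 27.
From row 3, 130 − (31 + 33 + 36) gives (3,4) = 30.
Column 2 needs 130; the known cells sum to 101, so (2,2) = 29.
Using main diagonal: 26 + 29 + 36 + ? → (4,4) = 130 − 91 = 39.
From anti-diagonal, 130 − (27 + 33 + 38) gives (2,3) = 32.
Row 2: 35 + 29 + 32 + ? = 130, so (2,4) = 34.
Row 4 needs 130; the known cells sum to 105, so (4,3) = 25.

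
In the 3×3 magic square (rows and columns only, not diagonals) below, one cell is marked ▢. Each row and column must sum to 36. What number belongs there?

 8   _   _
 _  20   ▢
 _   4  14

6

The remaining cell in row 3 is (3,1) = 36 − 18 = 18.
The remaining cell in column 1 is (2,1) = 36 − 26 = 10.
From column 2, 36 − (20 + 4) gives (1,2) = 12.
Row 1 must total 36; the given cells sum to 20, so (1,3) = 16.
Row 2 must total 36; the given cells sum to 30, so (2,3) = 6.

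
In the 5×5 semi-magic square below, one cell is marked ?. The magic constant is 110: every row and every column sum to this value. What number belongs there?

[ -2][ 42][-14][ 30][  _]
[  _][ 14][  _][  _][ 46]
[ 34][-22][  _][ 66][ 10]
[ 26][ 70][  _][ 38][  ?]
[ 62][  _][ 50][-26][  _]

-18

Row 1 needs 110; the known cells sum to 56, so (1,5) = 54.
Row 3: 34 + (-22) + 66 + 10 + ? = 110, so (3,3) = 22.
Column 1 needs 110; the known cells sum to 120, so (2,1) = -10.
From column 2, 110 − (42 + 14 + (-22) + 70) gives (5,2) = 6.
Column 4: 30 + 66 + 38 + (-26) + ? = 110, so (2,4) = 2.
Row 2: -10 + 14 + 2 + 46 + ? = 110, so (2,3) = 58.
The remaining cell in row 5 is (5,5) = 110 − 92 = 18.
From column 3, 110 − (-14 + 58 + 22 + 50) gives (4,3) = -6.
Column 5: 54 + 46 + 10 + 18 + ? = 110, so (4,5) = -18.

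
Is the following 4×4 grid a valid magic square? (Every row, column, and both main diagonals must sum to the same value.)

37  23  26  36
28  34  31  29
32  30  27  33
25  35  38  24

Row 1: 37 + 23 + 26 + 36 = 122.
Row 2: 28 + 34 + 31 + 29 = 122.
Row 3: 32 + 30 + 27 + 33 = 122.
Row 4: 25 + 35 + 38 + 24 = 122.
Column 1: 37 + 28 + 32 + 25 = 122.
Column 2: 23 + 34 + 30 + 35 = 122.
Column 3: 26 + 31 + 27 + 38 = 122.
Column 4: 36 + 29 + 33 + 24 = 122.
Main diagonal: 37 + 34 + 27 + 24 = 122.
Anti-diagonal: 36 + 31 + 30 + 25 = 122.
All lines sum to 122.

Yes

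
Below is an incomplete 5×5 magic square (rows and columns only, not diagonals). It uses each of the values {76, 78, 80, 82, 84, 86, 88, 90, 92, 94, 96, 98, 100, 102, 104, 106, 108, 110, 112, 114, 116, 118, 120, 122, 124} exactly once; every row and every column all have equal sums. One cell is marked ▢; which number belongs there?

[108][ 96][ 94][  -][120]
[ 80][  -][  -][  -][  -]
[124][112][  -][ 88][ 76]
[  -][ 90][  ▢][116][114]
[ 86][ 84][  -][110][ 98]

The 25 entries sum to 2500, so each line sums to 2500/5 = 500.
Row 1: 108 + 96 + 94 + 120 + ? = 500, so (1,4) = 82.
From row 3, 500 − (124 + 112 + 88 + 76) gives (3,3) = 100.
Row 5 must total 500; the given cells sum to 378, so (5,3) = 122.
From column 1, 500 − (108 + 80 + 124 + 86) gives (4,1) = 102.
The remaining cell in column 2 is (2,2) = 500 − 382 = 118.
Using column 4: 82 + 88 + 116 + 110 + ? → (2,4) = 500 − 396 = 104.
The remaining cell in column 5 is (2,5) = 500 − 408 = 92.
Using row 2: 80 + 118 + 104 + 92 + ? → (2,3) = 500 − 394 = 106.
Row 4 needs 500; the known cells sum to 422, so (4,3) = 78.

78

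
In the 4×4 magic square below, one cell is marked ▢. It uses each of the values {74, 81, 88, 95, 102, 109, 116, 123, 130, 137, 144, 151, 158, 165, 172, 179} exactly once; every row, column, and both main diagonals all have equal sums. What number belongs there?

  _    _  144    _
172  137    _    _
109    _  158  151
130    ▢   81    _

The 16 entries sum to 2024, so each line sums to 2024/4 = 506.
Row 3: 109 + 158 + 151 + ? = 506, so (3,2) = 88.
The remaining cell in column 1 is (1,1) = 506 − 411 = 95.
Column 3 must total 506; the given cells sum to 383, so (2,3) = 123.
Main diagonal must total 506; the given cells sum to 390, so (4,4) = 116.
Using anti-diagonal: 123 + 88 + 130 + ? → (1,4) = 506 − 341 = 165.
Row 1 must total 506; the given cells sum to 404, so (1,2) = 102.
Using row 2: 172 + 137 + 123 + ? → (2,4) = 506 − 432 = 74.
From row 4, 506 − (130 + 81 + 116) gives (4,2) = 179.

179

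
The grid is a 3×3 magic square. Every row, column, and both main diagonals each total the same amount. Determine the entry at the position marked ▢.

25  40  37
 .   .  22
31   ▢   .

Row 1 is complete and sums to 102; that is the magic constant.
The remaining cell in column 1 is (2,1) = 102 − 56 = 46.
Column 3 needs 102; the known cells sum to 59, so (3,3) = 43.
Using main diagonal: 25 + 43 + ? → (2,2) = 102 − 68 = 34.
Using row 3: 31 + 43 + ? → (3,2) = 102 − 74 = 28.

28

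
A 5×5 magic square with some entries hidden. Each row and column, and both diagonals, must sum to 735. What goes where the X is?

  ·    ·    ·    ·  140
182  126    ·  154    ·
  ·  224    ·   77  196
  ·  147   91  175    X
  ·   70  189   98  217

Row 5 needs 735; the known cells sum to 574, so (5,1) = 161.
Column 2 must total 735; the given cells sum to 567, so (1,2) = 168.
The remaining cell in column 4 is (1,4) = 735 − 504 = 231.
Using anti-diagonal: 140 + 154 + 147 + 161 + ? → (3,3) = 735 − 602 = 133.
Row 3 must total 735; the given cells sum to 630, so (3,1) = 105.
Main diagonal: 126 + 133 + 175 + 217 + ? = 735, so (1,1) = 84.
The remaining cell in row 1 is (1,3) = 735 − 623 = 112.
Using column 1: 84 + 182 + 105 + 161 + ? → (4,1) = 735 − 532 = 203.
Using column 3: 112 + 133 + 91 + 189 + ? → (2,3) = 735 − 525 = 210.
Using row 2: 182 + 126 + 210 + 154 + ? → (2,5) = 735 − 672 = 63.
Using row 4: 203 + 147 + 91 + 175 + ? → (4,5) = 735 − 616 = 119.

119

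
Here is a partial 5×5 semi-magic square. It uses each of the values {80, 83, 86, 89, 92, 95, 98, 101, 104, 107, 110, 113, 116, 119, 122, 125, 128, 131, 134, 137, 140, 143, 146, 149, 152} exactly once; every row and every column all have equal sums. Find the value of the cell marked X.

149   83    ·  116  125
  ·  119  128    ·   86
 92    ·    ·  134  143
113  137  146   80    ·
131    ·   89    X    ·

98

The 25 entries sum to 2900, so each line sums to 2900/5 = 580.
Row 1 must total 580; the given cells sum to 473, so (1,3) = 107.
Using row 4: 113 + 137 + 146 + 80 + ? → (4,5) = 580 − 476 = 104.
Using column 1: 149 + 92 + 113 + 131 + ? → (2,1) = 580 − 485 = 95.
Column 3 needs 580; the known cells sum to 470, so (3,3) = 110.
The remaining cell in column 5 is (5,5) = 580 − 458 = 122.
Row 2 must total 580; the given cells sum to 428, so (2,4) = 152.
Row 3: 92 + 110 + 134 + 143 + ? = 580, so (3,2) = 101.
Column 2 needs 580; the known cells sum to 440, so (5,2) = 140.
Column 4 must total 580; the given cells sum to 482, so (5,4) = 98.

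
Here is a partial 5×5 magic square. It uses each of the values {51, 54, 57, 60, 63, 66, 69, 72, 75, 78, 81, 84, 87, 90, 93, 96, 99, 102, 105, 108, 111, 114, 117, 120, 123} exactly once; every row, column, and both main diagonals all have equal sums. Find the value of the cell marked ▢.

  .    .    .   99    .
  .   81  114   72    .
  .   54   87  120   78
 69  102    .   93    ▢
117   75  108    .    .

The 25 entries sum to 2175, so each line sums to 2175/5 = 435.
Row 3 needs 435; the known cells sum to 339, so (3,1) = 96.
From column 2, 435 − (81 + 54 + 102 + 75) gives (1,2) = 123.
Column 4 must total 435; the given cells sum to 384, so (5,4) = 51.
From anti-diagonal, 435 − (72 + 87 + 102 + 117) gives (1,5) = 57.
Row 5 needs 435; the known cells sum to 351, so (5,5) = 84.
Main diagonal: 81 + 87 + 93 + 84 + ? = 435, so (1,1) = 90.
Row 1 needs 435; the known cells sum to 369, so (1,3) = 66.
Using column 1: 90 + 96 + 69 + 117 + ? → (2,1) = 435 − 372 = 63.
Column 3 must total 435; the given cells sum to 375, so (4,3) = 60.
From row 2, 435 − (63 + 81 + 114 + 72) gives (2,5) = 105.
Row 4 must total 435; the given cells sum to 324, so (4,5) = 111.

111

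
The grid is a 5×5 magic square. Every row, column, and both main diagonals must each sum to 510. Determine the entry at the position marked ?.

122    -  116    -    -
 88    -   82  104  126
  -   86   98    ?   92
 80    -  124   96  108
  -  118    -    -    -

120

From row 2, 510 − (88 + 82 + 104 + 126) gives (2,2) = 110.
Using row 4: 80 + 124 + 96 + 108 + ? → (4,2) = 510 − 408 = 102.
Column 2: 110 + 86 + 102 + 118 + ? = 510, so (1,2) = 94.
From column 3, 510 − (116 + 82 + 98 + 124) gives (5,3) = 90.
Main diagonal must total 510; the given cells sum to 426, so (5,5) = 84.
The remaining cell in column 5 is (1,5) = 510 − 410 = 100.
From anti-diagonal, 510 − (100 + 104 + 98 + 102) gives (5,1) = 106.
Row 1 must total 510; the given cells sum to 432, so (1,4) = 78.
Row 5 must total 510; the given cells sum to 398, so (5,4) = 112.
Column 1 needs 510; the known cells sum to 396, so (3,1) = 114.
From column 4, 510 − (78 + 104 + 96 + 112) gives (3,4) = 120.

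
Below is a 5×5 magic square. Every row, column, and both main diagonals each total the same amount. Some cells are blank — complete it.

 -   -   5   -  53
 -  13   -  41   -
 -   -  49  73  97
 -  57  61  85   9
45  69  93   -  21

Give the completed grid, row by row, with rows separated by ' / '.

77 81 5 29 53 / 89 13 37 41 65 / 1 25 49 73 97 / 33 57 61 85 9 / 45 69 93 17 21

Anti-diagonal is already complete: 53 + 41 + 49 + 57 + 45 = 245, so that is the magic constant.
From row 4, 245 − (57 + 61 + 85 + 9) gives (4,1) = 33.
The remaining cell in row 5 is (5,4) = 245 − 228 = 17.
Column 3: 5 + 49 + 61 + 93 + ? = 245, so (2,3) = 37.
Column 4 must total 245; the given cells sum to 216, so (1,4) = 29.
The remaining cell in column 5 is (2,5) = 245 − 180 = 65.
Using main diagonal: 13 + 49 + 85 + 21 + ? → (1,1) = 245 − 168 = 77.
Row 1: 77 + 5 + 29 + 53 + ? = 245, so (1,2) = 81.
The remaining cell in row 2 is (2,1) = 245 − 156 = 89.
Using column 1: 77 + 89 + 33 + 45 + ? → (3,1) = 245 − 244 = 1.
From column 2, 245 − (81 + 13 + 57 + 69) gives (3,2) = 25.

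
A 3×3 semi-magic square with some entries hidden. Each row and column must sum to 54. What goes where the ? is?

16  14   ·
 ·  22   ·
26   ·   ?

Row 1 needs 54; the known cells sum to 30, so (1,3) = 24.
Using column 1: 16 + 26 + ? → (2,1) = 54 − 42 = 12.
The remaining cell in column 2 is (3,2) = 54 − 36 = 18.
The remaining cell in row 2 is (2,3) = 54 − 34 = 20.
Using row 3: 26 + 18 + ? → (3,3) = 54 − 44 = 10.

10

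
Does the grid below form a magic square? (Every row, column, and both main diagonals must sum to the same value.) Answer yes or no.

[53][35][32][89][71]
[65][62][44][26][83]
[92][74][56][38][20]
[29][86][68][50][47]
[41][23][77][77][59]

No — column 4 sums to 280 but column 3 sums to 277.

Row 1: 53 + 35 + 32 + 89 + 71 = 280.
Row 2: 65 + 62 + 44 + 26 + 83 = 280.
Row 3: 92 + 74 + 56 + 38 + 20 = 280.
Row 4: 29 + 86 + 68 + 50 + 47 = 280.
Row 5: 41 + 23 + 77 + 77 + 59 = 277.
Column 1: 53 + 65 + 92 + 29 + 41 = 280.
Column 2: 35 + 62 + 74 + 86 + 23 = 280.
Column 3: 32 + 44 + 56 + 68 + 77 = 277.
Column 4: 89 + 26 + 38 + 50 + 77 = 280.
Column 5: 71 + 83 + 20 + 47 + 59 = 280.
Main diagonal: 53 + 62 + 56 + 50 + 59 = 280.
Anti-diagonal: 71 + 26 + 56 + 86 + 41 = 280.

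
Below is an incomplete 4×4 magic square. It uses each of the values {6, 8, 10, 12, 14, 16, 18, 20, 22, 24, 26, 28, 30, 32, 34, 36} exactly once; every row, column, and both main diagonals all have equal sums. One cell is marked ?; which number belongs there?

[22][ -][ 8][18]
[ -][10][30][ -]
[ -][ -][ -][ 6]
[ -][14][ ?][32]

The 16 entries sum to 336, so each line sums to 336/4 = 84.
The remaining cell in row 1 is (1,2) = 84 − 48 = 36.
The remaining cell in column 2 is (3,2) = 84 − 60 = 24.
Column 4 needs 84; the known cells sum to 56, so (2,4) = 28.
Main diagonal needs 84; the known cells sum to 64, so (3,3) = 20.
Anti-diagonal: 18 + 30 + 24 + ? = 84, so (4,1) = 12.
The remaining cell in row 2 is (2,1) = 84 − 68 = 16.
From row 3, 84 − (24 + 20 + 6) gives (3,1) = 34.
Row 4: 12 + 14 + 32 + ? = 84, so (4,3) = 26.

26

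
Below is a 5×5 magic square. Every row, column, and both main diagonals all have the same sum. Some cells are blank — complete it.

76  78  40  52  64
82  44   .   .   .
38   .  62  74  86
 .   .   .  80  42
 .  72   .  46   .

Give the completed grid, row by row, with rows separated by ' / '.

76 78 40 52 64 / 82 44 56 58 70 / 38 50 62 74 86 / 54 66 68 80 42 / 60 72 84 46 48

Row 1 is already complete: 76 + 78 + 40 + 52 + 64 = 310, so that is the magic constant.
The remaining cell in row 3 is (3,2) = 310 − 260 = 50.
Column 2 must total 310; the given cells sum to 244, so (4,2) = 66.
Column 4 needs 310; the known cells sum to 252, so (2,4) = 58.
The remaining cell in main diagonal is (5,5) = 310 − 262 = 48.
Using anti-diagonal: 64 + 58 + 62 + 66 + ? → (5,1) = 310 − 250 = 60.
From row 5, 310 − (60 + 72 + 46 + 48) gives (5,3) = 84.
Using column 1: 76 + 82 + 38 + 60 + ? → (4,1) = 310 − 256 = 54.
Column 5 must total 310; the given cells sum to 240, so (2,5) = 70.
Row 2 needs 310; the known cells sum to 254, so (2,3) = 56.
Row 4: 54 + 66 + 80 + 42 + ? = 310, so (4,3) = 68.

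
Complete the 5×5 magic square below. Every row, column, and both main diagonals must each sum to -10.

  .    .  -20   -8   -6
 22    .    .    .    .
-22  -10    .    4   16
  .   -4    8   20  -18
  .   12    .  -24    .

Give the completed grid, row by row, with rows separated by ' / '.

6 18 -20 -8 -6 / 22 -26 -14 -2 10 / -22 -10 2 4 16 / -16 -4 8 20 -18 / 0 12 14 -24 -12

The remaining cell in row 3 is (3,3) = -10 − (-12) = 2.
Row 4: -4 + 8 + 20 + (-18) + ? = -10, so (4,1) = -16.
Using column 4: -8 + 4 + 20 + (-24) + ? → (2,4) = -10 − (-8) = -2.
Anti-diagonal needs -10; the known cells sum to -10, so (5,1) = 0.
The remaining cell in column 1 is (1,1) = -10 − (-16) = 6.
Row 1: 6 + (-20) + (-8) + (-6) + ? = -10, so (1,2) = 18.
From column 2, -10 − (18 + (-10) + (-4) + 12) gives (2,2) = -26.
Main diagonal must total -10; the given cells sum to 2, so (5,5) = -12.
Row 5 must total -10; the given cells sum to -24, so (5,3) = 14.
Column 3 needs -10; the known cells sum to 4, so (2,3) = -14.
Column 5 must total -10; the given cells sum to -20, so (2,5) = 10.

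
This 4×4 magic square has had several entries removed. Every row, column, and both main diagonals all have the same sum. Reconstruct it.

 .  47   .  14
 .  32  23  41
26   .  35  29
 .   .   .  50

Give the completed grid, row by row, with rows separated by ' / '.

Column 4 is already complete: 14 + 41 + 29 + 50 = 134, so that is the magic constant.
Row 2 must total 134; the given cells sum to 96, so (2,1) = 38.
Row 3 needs 134; the known cells sum to 90, so (3,2) = 44.
Using column 2: 47 + 32 + 44 + ? → (4,2) = 134 − 123 = 11.
Main diagonal must total 134; the given cells sum to 117, so (1,1) = 17.
The remaining cell in anti-diagonal is (4,1) = 134 − 81 = 53.
The remaining cell in row 1 is (1,3) = 134 − 78 = 56.
Row 4 must total 134; the given cells sum to 114, so (4,3) = 20.

17 47 56 14 / 38 32 23 41 / 26 44 35 29 / 53 11 20 50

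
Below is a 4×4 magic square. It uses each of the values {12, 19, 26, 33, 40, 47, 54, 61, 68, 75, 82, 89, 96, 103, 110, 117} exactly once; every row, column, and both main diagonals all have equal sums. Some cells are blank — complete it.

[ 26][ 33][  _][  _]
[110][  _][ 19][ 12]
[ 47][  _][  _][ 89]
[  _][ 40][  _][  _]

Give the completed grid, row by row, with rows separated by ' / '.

The 16 entries sum to 1032, so each line sums to 1032/4 = 258.
Row 2 must total 258; the given cells sum to 141, so (2,2) = 117.
Column 1: 26 + 110 + 47 + ? = 258, so (4,1) = 75.
Column 2: 33 + 117 + 40 + ? = 258, so (3,2) = 68.
From anti-diagonal, 258 − (19 + 68 + 75) gives (1,4) = 96.
Row 1: 26 + 33 + 96 + ? = 258, so (1,3) = 103.
The remaining cell in row 3 is (3,3) = 258 − 204 = 54.
Column 3 must total 258; the given cells sum to 176, so (4,3) = 82.
From column 4, 258 − (96 + 12 + 89) gives (4,4) = 61.

26 33 103 96 / 110 117 19 12 / 47 68 54 89 / 75 40 82 61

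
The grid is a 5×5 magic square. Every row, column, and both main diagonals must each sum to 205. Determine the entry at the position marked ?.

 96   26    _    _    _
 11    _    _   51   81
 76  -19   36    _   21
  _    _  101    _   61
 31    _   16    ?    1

71

Row 3 needs 205; the known cells sum to 114, so (3,4) = 91.
Column 1 needs 205; the known cells sum to 214, so (4,1) = -9.
Column 5 needs 205; the known cells sum to 164, so (1,5) = 41.
Using anti-diagonal: 41 + 51 + 36 + 31 + ? → (4,2) = 205 − 159 = 46.
Row 4: -9 + 46 + 101 + 61 + ? = 205, so (4,4) = 6.
Main diagonal: 96 + 36 + 6 + 1 + ? = 205, so (2,2) = 66.
Row 2 must total 205; the given cells sum to 209, so (2,3) = -4.
The remaining cell in column 2 is (5,2) = 205 − 119 = 86.
Using column 3: -4 + 36 + 101 + 16 + ? → (1,3) = 205 − 149 = 56.
Row 1 must total 205; the given cells sum to 219, so (1,4) = -14.
The remaining cell in row 5 is (5,4) = 205 − 134 = 71.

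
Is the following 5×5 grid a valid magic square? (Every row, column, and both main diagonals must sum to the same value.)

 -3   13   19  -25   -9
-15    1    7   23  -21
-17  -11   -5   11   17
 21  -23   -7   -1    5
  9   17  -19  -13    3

No — column 1 sums to -5 but column 2 sums to -3.

Row 1: -3 + 13 + 19 + (-25) + (-9) = -5.
Row 2: -15 + 1 + 7 + 23 + (-21) = -5.
Row 3: -17 + (-11) + (-5) + 11 + 17 = -5.
Row 4: 21 + (-23) + (-7) + (-1) + 5 = -5.
Row 5: 9 + 17 + (-19) + (-13) + 3 = -3.
Column 1: -3 + (-15) + (-17) + 21 + 9 = -5.
Column 2: 13 + 1 + (-11) + (-23) + 17 = -3.
Column 3: 19 + 7 + (-5) + (-7) + (-19) = -5.
Column 4: -25 + 23 + 11 + (-1) + (-13) = -5.
Column 5: -9 + (-21) + 17 + 5 + 3 = -5.
Main diagonal: -3 + 1 + (-5) + (-1) + 3 = -5.
Anti-diagonal: -9 + 23 + (-5) + (-23) + 9 = -5.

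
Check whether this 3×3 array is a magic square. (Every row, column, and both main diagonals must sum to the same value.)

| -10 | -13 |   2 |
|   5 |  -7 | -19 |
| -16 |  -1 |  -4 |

Row 1: -10 + (-13) + 2 = -21.
Row 2: 5 + (-7) + (-19) = -21.
Row 3: -16 + (-1) + (-4) = -21.
Column 1: -10 + 5 + (-16) = -21.
Column 2: -13 + (-7) + (-1) = -21.
Column 3: 2 + (-19) + (-4) = -21.
Main diagonal: -10 + (-7) + (-4) = -21.
Anti-diagonal: 2 + (-7) + (-16) = -21.
All lines sum to -21.

Yes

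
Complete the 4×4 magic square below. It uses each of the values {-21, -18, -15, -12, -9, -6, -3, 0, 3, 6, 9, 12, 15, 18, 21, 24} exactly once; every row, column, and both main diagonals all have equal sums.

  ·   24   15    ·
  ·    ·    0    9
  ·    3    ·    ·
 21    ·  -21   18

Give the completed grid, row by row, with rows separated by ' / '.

The 16 entries sum to 24, so each line sums to 24/4 = 6.
The remaining cell in row 4 is (4,2) = 6 − 18 = -12.
Column 2 must total 6; the given cells sum to 15, so (2,2) = -9.
The remaining cell in column 3 is (3,3) = 6 − (-6) = 12.
From main diagonal, 6 − (-9 + 12 + 18) gives (1,1) = -15.
Anti-diagonal: 0 + 3 + 21 + ? = 6, so (1,4) = -18.
From row 2, 6 − (-9 + 0 + 9) gives (2,1) = 6.
The remaining cell in column 1 is (3,1) = 6 − 12 = -6.
Column 4 needs 6; the known cells sum to 9, so (3,4) = -3.

-15 24 15 -18 / 6 -9 0 9 / -6 3 12 -3 / 21 -12 -21 18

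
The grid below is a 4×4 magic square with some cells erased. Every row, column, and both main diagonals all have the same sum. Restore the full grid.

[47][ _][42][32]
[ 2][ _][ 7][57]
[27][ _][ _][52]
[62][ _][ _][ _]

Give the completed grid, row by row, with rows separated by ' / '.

Column 1 is already complete: 47 + 2 + 27 + 62 = 138, so that is the magic constant.
From row 1, 138 − (47 + 42 + 32) gives (1,2) = 17.
Using row 2: 2 + 7 + 57 + ? → (2,2) = 138 − 66 = 72.
The remaining cell in column 4 is (4,4) = 138 − 141 = -3.
Main diagonal must total 138; the given cells sum to 116, so (3,3) = 22.
The remaining cell in anti-diagonal is (3,2) = 138 − 101 = 37.
Using column 2: 17 + 72 + 37 + ? → (4,2) = 138 − 126 = 12.
From column 3, 138 − (42 + 7 + 22) gives (4,3) = 67.

47 17 42 32 / 2 72 7 57 / 27 37 22 52 / 62 12 67 -3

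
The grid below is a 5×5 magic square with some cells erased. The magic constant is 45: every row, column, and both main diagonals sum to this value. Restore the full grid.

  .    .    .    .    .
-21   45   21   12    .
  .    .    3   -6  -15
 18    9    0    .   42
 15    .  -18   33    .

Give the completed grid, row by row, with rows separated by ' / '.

-3 -27 39 30 6 / -21 45 21 12 -12 / 36 27 3 -6 -15 / 18 9 0 -24 42 / 15 -9 -18 33 24

The remaining cell in row 2 is (2,5) = 45 − 57 = -12.
Row 4 must total 45; the given cells sum to 69, so (4,4) = -24.
From column 3, 45 − (21 + 3 + 0 + (-18)) gives (1,3) = 39.
Using column 4: 12 + (-6) + (-24) + 33 + ? → (1,4) = 45 − 15 = 30.
From anti-diagonal, 45 − (12 + 3 + 9 + 15) gives (1,5) = 6.
Using column 5: 6 + (-12) + (-15) + 42 + ? → (5,5) = 45 − 21 = 24.
Main diagonal needs 45; the known cells sum to 48, so (1,1) = -3.
Using row 1: -3 + 39 + 30 + 6 + ? → (1,2) = 45 − 72 = -27.
Using row 5: 15 + (-18) + 33 + 24 + ? → (5,2) = 45 − 54 = -9.
Column 1: -3 + (-21) + 18 + 15 + ? = 45, so (3,1) = 36.
Column 2: -27 + 45 + 9 + (-9) + ? = 45, so (3,2) = 27.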